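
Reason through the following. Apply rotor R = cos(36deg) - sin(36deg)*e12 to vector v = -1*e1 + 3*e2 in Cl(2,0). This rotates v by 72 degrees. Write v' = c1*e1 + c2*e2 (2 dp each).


Rotor R = cos(36deg) - sin(36deg)*e12
Rotation angle theta = 2 * 36 = 72 degrees
v' = R*v*~R rotates v by theta.
cos(72deg) = 0.3090, sin(72deg) = 0.9511
v'_1 = -1*cos(72deg) - 3*sin(72deg)
= -1*0.3090 - 3*0.9511
= -3.16
v'_2 = -1*sin(72deg) + 3*cos(72deg)
= -1*0.9511 + 3*0.3090
= -0.02
v' = -3.16*e1 - 0.02*e2


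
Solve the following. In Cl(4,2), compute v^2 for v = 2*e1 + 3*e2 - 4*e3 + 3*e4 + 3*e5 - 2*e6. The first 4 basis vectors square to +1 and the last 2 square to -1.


v^2 = sum of c_i^2 * e_i^2
Positive signature terms (e_i^2 = +1): 2^2 + 3^2 + (-4)^2 + 3^2 = 38
Negative signature terms (e_j^2 = -1): 3^2 + (-2)^2 = 13
v^2 = 38 - 13 = 25


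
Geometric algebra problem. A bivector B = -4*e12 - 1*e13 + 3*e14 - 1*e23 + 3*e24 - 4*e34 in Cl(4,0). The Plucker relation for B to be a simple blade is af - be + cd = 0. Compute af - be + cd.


Plucker relation: af - be + cd
a*f = (-4)*(-4) = 16
b*e = (-1)*3 = -3
c*d = 3*(-1) = -3
af - be + cd = 16 - (-3) + (-3)
= 16


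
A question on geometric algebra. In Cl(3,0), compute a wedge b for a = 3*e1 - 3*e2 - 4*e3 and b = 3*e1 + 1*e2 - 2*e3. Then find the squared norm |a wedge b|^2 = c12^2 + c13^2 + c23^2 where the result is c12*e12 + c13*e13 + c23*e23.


a wedge b = (a1*b2 - a2*b1)*e12 + (a1*b3 - a3*b1)*e13 + (a2*b3 - a3*b2)*e23
e12 coeff: 3*1 - (-3)*3 = 3 - (-9) = 12
e13 coeff: 3*(-2) - (-4)*3 = -6 - (-12) = 6
e23 coeff: (-3)*(-2) - (-4)*1 = 6 - (-4) = 10
|a wedge b|^2 = 12^2 + 6^2 + 10^2
= 144 + 36 + 100
= 280


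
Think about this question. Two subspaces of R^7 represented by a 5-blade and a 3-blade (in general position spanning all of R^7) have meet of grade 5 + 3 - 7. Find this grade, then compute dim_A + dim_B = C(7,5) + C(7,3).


Meet grade = grade(A) + grade(B) - n
= 5 + 3 - 7 = 1
C(7,5) = 21
C(7,3) = 35
dim_A + dim_B = 21 + 35 = 56


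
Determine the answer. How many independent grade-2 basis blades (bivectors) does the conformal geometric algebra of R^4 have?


The conformal model of R^4 uses Cl(5,1) with m = 4 + 2 = 6 generators.
Number of grade-2 blades = C(m, 2) = C(6, 2)
= 6*5/2 = 15


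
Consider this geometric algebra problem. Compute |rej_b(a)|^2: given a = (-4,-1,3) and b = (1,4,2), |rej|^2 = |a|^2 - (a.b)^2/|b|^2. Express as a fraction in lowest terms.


|a|^2 = (-4)^2 + (-1)^2 + 3^2 = 26
|b|^2 = 1^2 + 4^2 + 2^2 = 21
a . b = (-4)*1 + (-1)*4 + 3*2 = -2
(a.b)^2 = (-2)^2 = 4
|rej|^2 = 26 - 4/21
= (546 - 4)/21
= 542/21
In lowest terms: 542/21


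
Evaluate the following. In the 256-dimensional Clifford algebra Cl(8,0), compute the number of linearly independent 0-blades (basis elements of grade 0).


Number of grade-k basis blades in Cl(p,q) with n = p + q is C(n, k).
n = 8 + 0 = 8
C(8, 0) = 8! / (0! * 8!)
= 40320 / (1 * 40320)
= 1


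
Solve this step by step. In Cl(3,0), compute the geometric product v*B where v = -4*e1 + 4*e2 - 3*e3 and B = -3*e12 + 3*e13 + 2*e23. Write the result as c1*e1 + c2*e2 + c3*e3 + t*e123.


vB has grade-1 (vector) and grade-3 (trivector) parts: vB = (v _| B) + (v ^ B).
Vector part <vB>_1:
  e1: -v2*b12 - v3*b13 = -(4)*(-3) - (-3)*(3) = 21
  e2: v1*b12 - v3*b23 = (-4)*(-3) - (-3)*(2) = 18
  e3: v1*b13 + v2*b23 = (-4)*(3) + (4)*(2) = -4
Trivector part <vB>_3:
  e123: v1*b23 - v2*b13 + v3*b12 = (-4)*(2) - (4)*(3) + (-3)*(-3) = -11
vB = 21*e1 + 18*e2 - 4*e3 - 11*e123


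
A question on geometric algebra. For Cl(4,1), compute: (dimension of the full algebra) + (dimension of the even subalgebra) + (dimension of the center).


n = 4 + 1 = 5
Total dim = 2^5 = 32
Even subalgebra dim = 2^4 = 16
n is odd, so center dim = 2
Sum = 32 + 16 + 2 = 50


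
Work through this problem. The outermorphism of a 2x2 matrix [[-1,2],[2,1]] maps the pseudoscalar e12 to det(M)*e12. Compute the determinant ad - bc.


The outermorphism of a linear map f sends e1^e2 to f(e1)^f(e2).
f(e1) = -1*e1 + 2*e2
f(e2) = 2*e1 + 1*e2
f(e1) ^ f(e2) = (-1*e1 + 2*e2) ^ (2*e1 + 1*e2)
= (-1)*1*e12 + 2*2*e21
= (-1 - 4)*e12
= -5*e12
Coefficient = -5


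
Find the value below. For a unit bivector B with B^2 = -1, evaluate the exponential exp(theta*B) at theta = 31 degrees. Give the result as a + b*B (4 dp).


For a unit bivector B with B^2 = -1, the exponential series gives
e^(theta*B) = cos(theta) + sin(theta)*B (the GA analogue of Euler's formula).
theta = 31 degrees = 0.541052 rad
cos(31 deg) = 0.8572
sin(31 deg) = 0.5150
exp(theta*B) = 0.8572 + 0.5150*B


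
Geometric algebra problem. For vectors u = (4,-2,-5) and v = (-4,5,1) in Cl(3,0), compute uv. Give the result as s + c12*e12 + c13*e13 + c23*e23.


In Cl(3,0): e_i^2 = 1, e_ie_j = -e_je_i for i != j.
Scalar part = u . v = 4*(-4) + (-2)*5 + (-5)*1
= -16 + (-10) + (-5) = -31
e12 coeff = 4*5 - (-2)*(-4) = 20 - 8 = 12
e13 coeff = 4*1 - (-5)*(-4) = 4 - 20 = -16
e23 coeff = (-2)*1 - (-5)*5 = -2 - (-25) = 23
uv = -31 + 12*e12 - 16*e13 + 23*e23


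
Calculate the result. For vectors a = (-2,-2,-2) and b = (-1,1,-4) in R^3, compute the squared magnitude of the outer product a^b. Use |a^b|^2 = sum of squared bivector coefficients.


a wedge b = (a1*b2 - a2*b1)*e12 + (a1*b3 - a3*b1)*e13 + (a2*b3 - a3*b2)*e23
e12 coeff: (-2)*1 - (-2)*(-1) = -2 - 2 = -4
e13 coeff: (-2)*(-4) - (-2)*(-1) = 8 - 2 = 6
e23 coeff: (-2)*(-4) - (-2)*1 = 8 - (-2) = 10
|a wedge b|^2 = (-4)^2 + 6^2 + 10^2
= 16 + 36 + 100
= 152


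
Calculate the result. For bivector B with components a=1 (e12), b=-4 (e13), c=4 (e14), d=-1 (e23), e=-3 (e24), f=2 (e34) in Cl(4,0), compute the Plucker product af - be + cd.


Plucker relation: af - be + cd
a*f = 1*2 = 2
b*e = (-4)*(-3) = 12
c*d = 4*(-1) = -4
af - be + cd = 2 - 12 + (-4)
= -14


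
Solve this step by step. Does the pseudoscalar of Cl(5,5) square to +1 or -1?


The pseudoscalar I = e1...e_n (product of all n generators) of Cl(p,q) satisfies I^2 = (-1)^(q + n(n-1)/2).
p = 5, q = 5, n = p + q = 10
n(n-1)/2 = 10 * 9 / 2 = 45
Exponent = q + n(n-1)/2 = 5 + 45 = 50
I^2 = (-1)^50 = +1


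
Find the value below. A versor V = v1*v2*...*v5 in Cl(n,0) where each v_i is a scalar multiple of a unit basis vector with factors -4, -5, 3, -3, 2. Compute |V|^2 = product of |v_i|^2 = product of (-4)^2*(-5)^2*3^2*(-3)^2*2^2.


Each vector v_i has |v_i|^2 = s_i^2
Squared scales: (-4)^2 = 16, (-5)^2 = 25, 3^2 = 9, (-3)^2 = 9, 2^2 = 4
|V|^2 = 16 * 25 * 9 * 9 * 4
= 129600


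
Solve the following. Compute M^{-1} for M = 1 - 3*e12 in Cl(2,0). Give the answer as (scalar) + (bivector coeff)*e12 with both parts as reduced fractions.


M = 1 - 3*e12, where e12^2 = -1.
Since M commutes with its reverse ~M = a - b*e12, M * ~M = a^2 - b^2*e12^2 = a^2 + b^2.
So M^{-1} = ~M / (a^2 + b^2) = (a - b*e12)/(a^2 + b^2).
a^2 + b^2 = 1 + 9 = 10
Scalar part = 1/10 = 1/10
Bivector coeff = 3/10 = 3/10
M^{-1} = 1/10 + 3/10*e12


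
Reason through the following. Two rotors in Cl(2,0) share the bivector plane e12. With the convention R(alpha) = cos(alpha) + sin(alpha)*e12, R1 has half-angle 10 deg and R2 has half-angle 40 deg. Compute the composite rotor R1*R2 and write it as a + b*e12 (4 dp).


Same-plane rotors commute and their half-angles add:
R1*R2 = cos(a1 + a2) + sin(a1 + a2)*e12.
a1 + a2 = 10 + 40 = 50 deg
cos(50 deg) = 0.6428
sin(50 deg) = 0.7660
R1*R2 = 0.6428 + 0.7660*e12


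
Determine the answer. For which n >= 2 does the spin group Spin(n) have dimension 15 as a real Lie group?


dim Spin(n) = dim so(n) = n(n-1)/2.
Solve n(n-1)/2 = 15, i.e. n^2 - n - 30 = 0.
Discriminant = 1 + 8*15 = 121
n = (1 + sqrt(121))/2 = (1 + 11)/2 = 6


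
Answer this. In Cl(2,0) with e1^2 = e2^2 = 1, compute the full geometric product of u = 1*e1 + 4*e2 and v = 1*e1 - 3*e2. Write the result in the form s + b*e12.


Expand: (1*e1 + 4*e2)(1*e1 - 3*e2)
= 1*1*e1e1 + 1*(-3)*e1e2 + 4*1*e2e1 + 4*(-3)*e2e2
Using e1^2 = e2^2 = 1, e2e1 = -e1e2:
Scalar part s = 1*1 + 4*(-3) = 1 + (-12) = -11
Bivector part b = 1*(-3) - 4*1 = -3 - 4 = -7
uv = -11 - 7*e12


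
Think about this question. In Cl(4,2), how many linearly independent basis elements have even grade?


Even subalgebra dimension = 2^(n-1)
n = 4 + 2 = 6
2^(6 - 1) = 2^5 = 32
Verification: sum of C(6,k) for even k = 1 + 15 + 15 + 1 = 32
Result = 32


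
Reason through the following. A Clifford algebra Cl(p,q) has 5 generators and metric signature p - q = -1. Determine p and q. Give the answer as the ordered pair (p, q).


We need p + q = 5 and p - q = -1.
Adding: 2p = 5 + (-1) = 4, so p = 2.
Then q = 5 - 2 = 3.
(p, q) = (2, 3)


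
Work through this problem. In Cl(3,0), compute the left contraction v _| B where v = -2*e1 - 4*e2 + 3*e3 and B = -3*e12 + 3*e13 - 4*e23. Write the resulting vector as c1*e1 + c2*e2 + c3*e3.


Left contraction v _| B = <vB>_1 (grade-1 part of the geometric product vB).
Using e1_|e12 = e2, e2_|e12 = -e1, e1_|e13 = e3, e3_|e13 = -e1, e2_|e23 = e3, e3_|e23 = -e2:
e1 coeff: -v2*b12 - v3*b13 = -(-4)*(-3) - (3)*(3) = -21
e2 coeff: v1*b12 - v3*b23 = (-2)*(-3) - (3)*(-4) = 18
e3 coeff: v1*b13 + v2*b23 = (-2)*(3) + (-4)*(-4) = 10
v _| B = -21*e1 + 18*e2 + 10*e3


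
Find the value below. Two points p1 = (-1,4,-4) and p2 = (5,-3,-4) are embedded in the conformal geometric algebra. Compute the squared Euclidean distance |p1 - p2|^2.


p1 - p2 = (-6, 7, 0)
|p1 - p2|^2 = (-6)^2 + 7^2 + 0^2
= 36 + 49 + 0
= 85


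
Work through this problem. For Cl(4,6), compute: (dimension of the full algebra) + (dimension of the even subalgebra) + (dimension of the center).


n = 4 + 6 = 10
Total dim = 2^10 = 1024
Even subalgebra dim = 2^9 = 512
n is even, so center dim = 1
Sum = 1024 + 512 + 1 = 1537


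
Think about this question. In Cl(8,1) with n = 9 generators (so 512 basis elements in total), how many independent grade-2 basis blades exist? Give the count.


Number of grade-k basis blades in Cl(p,q) with n = p + q is C(n, k).
n = 8 + 1 = 9
C(9, 2) = 9! / (2! * 7!)
= 362880 / (2 * 5040)
= 36


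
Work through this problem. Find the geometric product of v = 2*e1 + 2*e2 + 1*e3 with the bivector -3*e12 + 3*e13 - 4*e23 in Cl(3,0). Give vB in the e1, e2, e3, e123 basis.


vB has grade-1 (vector) and grade-3 (trivector) parts: vB = (v _| B) + (v ^ B).
Vector part <vB>_1:
  e1: -v2*b12 - v3*b13 = -(2)*(-3) - (1)*(3) = 3
  e2: v1*b12 - v3*b23 = (2)*(-3) - (1)*(-4) = -2
  e3: v1*b13 + v2*b23 = (2)*(3) + (2)*(-4) = -2
Trivector part <vB>_3:
  e123: v1*b23 - v2*b13 + v3*b12 = (2)*(-4) - (2)*(3) + (1)*(-3) = -17
vB = 3*e1 - 2*e2 - 2*e3 - 17*e123


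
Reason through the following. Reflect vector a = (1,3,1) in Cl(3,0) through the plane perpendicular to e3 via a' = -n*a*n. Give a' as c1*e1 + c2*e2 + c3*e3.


Reflection formula: a' = -n*a*n, with n = e3 (unit vector, n^2 = 1).
For reflection through hyperplane perp to e3:
The component along e3 flips sign, others stay.
a = (1, 3, 1)
a' = (1, 3, -1)
a' = 1*e1 + 3*e2 - 1*e3


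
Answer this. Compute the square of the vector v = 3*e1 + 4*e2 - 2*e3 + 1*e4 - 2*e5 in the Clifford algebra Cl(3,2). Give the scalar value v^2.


v^2 = sum of c_i^2 * e_i^2
Positive signature terms (e_i^2 = +1): 3^2 + 4^2 + (-2)^2 = 29
Negative signature terms (e_j^2 = -1): 1^2 + (-2)^2 = 5
v^2 = 29 - 5 = 24


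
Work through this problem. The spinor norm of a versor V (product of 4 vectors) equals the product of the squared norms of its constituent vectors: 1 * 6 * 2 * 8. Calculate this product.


Spinor norm N(V) = |v1|^2 * |v2|^2 * ... * |v4|^2
= 1 * 6 * 2 * 8
Running product: 1, 6, 12, 96
N(V) = 96


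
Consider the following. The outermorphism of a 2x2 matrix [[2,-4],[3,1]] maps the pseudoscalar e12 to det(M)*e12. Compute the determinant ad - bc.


The outermorphism of a linear map f sends e1^e2 to f(e1)^f(e2).
f(e1) = 2*e1 + 3*e2
f(e2) = -4*e1 + 1*e2
f(e1) ^ f(e2) = (2*e1 + 3*e2) ^ (-4*e1 + 1*e2)
= 2*1*e12 + 3*(-4)*e21
= (2 - (-12))*e12
= 14*e12
Coefficient = 14


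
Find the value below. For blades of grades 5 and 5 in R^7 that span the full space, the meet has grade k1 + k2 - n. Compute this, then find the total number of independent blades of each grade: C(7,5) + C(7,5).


Meet grade = grade(A) + grade(B) - n
= 5 + 5 - 7 = 3
C(7,5) = 21
C(7,5) = 21
dim_A + dim_B = 21 + 21 = 42


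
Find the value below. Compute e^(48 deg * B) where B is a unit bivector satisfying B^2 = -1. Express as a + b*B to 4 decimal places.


For a unit bivector B with B^2 = -1, the exponential series gives
e^(theta*B) = cos(theta) + sin(theta)*B (the GA analogue of Euler's formula).
theta = 48 degrees = 0.837758 rad
cos(48 deg) = 0.6691
sin(48 deg) = 0.7431
exp(theta*B) = 0.6691 + 0.7431*B


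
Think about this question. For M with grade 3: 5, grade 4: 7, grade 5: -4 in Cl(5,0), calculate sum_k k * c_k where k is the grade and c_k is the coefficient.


Grade-weighted sum = sum of grade_k * coefficient_k
3*5 = 15
4*7 = 28
5*(-4) = -20
Total = 15 + 28 + (-20) = 23


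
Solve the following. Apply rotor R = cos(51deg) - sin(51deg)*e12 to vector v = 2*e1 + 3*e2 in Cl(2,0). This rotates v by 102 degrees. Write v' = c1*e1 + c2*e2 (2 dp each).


Rotor R = cos(51deg) - sin(51deg)*e12
Rotation angle theta = 2 * 51 = 102 degrees
v' = R*v*~R rotates v by theta.
cos(102deg) = -0.2079, sin(102deg) = 0.9781
v'_1 = 2*cos(102deg) - 3*sin(102deg)
= 2*(-0.2079) - 3*0.9781
= -3.35
v'_2 = 2*sin(102deg) + 3*cos(102deg)
= 2*0.9781 + 3*(-0.2079)
= 1.33
v' = -3.35*e1 + 1.33*e2


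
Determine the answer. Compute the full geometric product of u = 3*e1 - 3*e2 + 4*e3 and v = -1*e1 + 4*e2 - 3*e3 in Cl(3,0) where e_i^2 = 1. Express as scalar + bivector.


In Cl(3,0): e_i^2 = 1, e_ie_j = -e_je_i for i != j.
Scalar part = u . v = 3*(-1) + (-3)*4 + 4*(-3)
= -3 + (-12) + (-12) = -27
e12 coeff = 3*4 - (-3)*(-1) = 12 - 3 = 9
e13 coeff = 3*(-3) - 4*(-1) = -9 - (-4) = -5
e23 coeff = (-3)*(-3) - 4*4 = 9 - 16 = -7
uv = -27 + 9*e12 - 5*e13 - 7*e23


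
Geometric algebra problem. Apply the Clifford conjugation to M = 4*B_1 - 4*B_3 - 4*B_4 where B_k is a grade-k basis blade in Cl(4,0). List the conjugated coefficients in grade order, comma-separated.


Clifford conjugate sign for grade k: (-1)^(k(k+1)/2)
Grade 1: (-1)^(1*2/2) = (-1)^1 = -1, coeff 4 -> -4
Grade 3: (-1)^(3*4/2) = (-1)^6 = 1, coeff -4 -> -4
Grade 4: (-1)^(4*5/2) = (-1)^10 = 1, coeff -4 -> -4
Conjugated coefficients: -4, -4, -4


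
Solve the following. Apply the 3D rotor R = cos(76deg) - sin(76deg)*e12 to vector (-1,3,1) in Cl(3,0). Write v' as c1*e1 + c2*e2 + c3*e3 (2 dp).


Rotor R = cos(76deg) - sin(76deg)*e12
Rotation angle theta = 2 * 76 = 152 degrees in the e12 plane (e1 -> e2).
The component perpendicular to the plane (e3) is invariant: v'_3 = v3 = 1.00
cos(152deg) = -0.8829, sin(152deg) = 0.4695
v'_1 = v1*cos(theta) - v2*sin(theta) = -1*(-0.8829) - 3*0.4695 = -0.53
v'_2 = v1*sin(theta) + v2*cos(theta) = -1*0.4695 + 3*(-0.8829) = -3.12
v' = -0.53*e1 - 3.12*e2 + 1.00*e3


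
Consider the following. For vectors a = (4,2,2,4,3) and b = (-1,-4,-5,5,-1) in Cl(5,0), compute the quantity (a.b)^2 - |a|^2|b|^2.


a . b = 4*(-1) + 2*(-4) + 2*(-5) + 4*5 + 3*(-1)
= -4 + (-8) + (-10) + 20 + (-3) = -5
|a|^2 = 4^2 + 2^2 + 2^2 + 4^2 + 3^2 = 49
|b|^2 = (-1)^2 + (-4)^2 + (-5)^2 + 5^2 + (-1)^2 = 68
(a.b)^2 = (-5)^2 = 25
|a|^2 * |b|^2 = 49 * 68 = 3332
Result = 25 - 3332 = -3307


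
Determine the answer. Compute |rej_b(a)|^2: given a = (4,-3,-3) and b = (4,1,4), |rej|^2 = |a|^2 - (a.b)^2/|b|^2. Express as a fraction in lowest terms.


|a|^2 = 4^2 + (-3)^2 + (-3)^2 = 34
|b|^2 = 4^2 + 1^2 + 4^2 = 33
a . b = 4*4 + (-3)*1 + (-3)*4 = 1
(a.b)^2 = 1^2 = 1
|rej|^2 = 34 - 1/33
= (1122 - 1)/33
= 1121/33
In lowest terms: 1121/33


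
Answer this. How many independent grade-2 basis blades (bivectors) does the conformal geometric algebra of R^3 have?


The conformal model of R^3 uses Cl(4,1) with m = 3 + 2 = 5 generators.
Number of grade-2 blades = C(m, 2) = C(5, 2)
= 5*4/2 = 10


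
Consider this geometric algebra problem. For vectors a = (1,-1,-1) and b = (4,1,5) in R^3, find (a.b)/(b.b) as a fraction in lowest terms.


Projection coefficient = (a . b) / (b . b)
a . b = 1*4 + (-1)*1 + (-1)*5
= 4 + (-1) + (-5) = -2
b . b = 4^2 + 1^2 + 5^2
= 16 + 1 + 25 = 42
Coefficient = -2/42
In lowest terms: -1/21


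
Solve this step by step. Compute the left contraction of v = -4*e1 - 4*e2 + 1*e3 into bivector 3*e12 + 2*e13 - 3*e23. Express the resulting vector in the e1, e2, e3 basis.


Left contraction v _| B = <vB>_1 (grade-1 part of the geometric product vB).
Using e1_|e12 = e2, e2_|e12 = -e1, e1_|e13 = e3, e3_|e13 = -e1, e2_|e23 = e3, e3_|e23 = -e2:
e1 coeff: -v2*b12 - v3*b13 = -(-4)*(3) - (1)*(2) = 10
e2 coeff: v1*b12 - v3*b23 = (-4)*(3) - (1)*(-3) = -9
e3 coeff: v1*b13 + v2*b23 = (-4)*(2) + (-4)*(-3) = 4
v _| B = 10*e1 - 9*e2 + 4*e3


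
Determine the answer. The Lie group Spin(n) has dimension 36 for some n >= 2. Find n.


dim Spin(n) = dim so(n) = n(n-1)/2.
Solve n(n-1)/2 = 36, i.e. n^2 - n - 72 = 0.
Discriminant = 1 + 8*36 = 289
n = (1 + sqrt(289))/2 = (1 + 17)/2 = 9


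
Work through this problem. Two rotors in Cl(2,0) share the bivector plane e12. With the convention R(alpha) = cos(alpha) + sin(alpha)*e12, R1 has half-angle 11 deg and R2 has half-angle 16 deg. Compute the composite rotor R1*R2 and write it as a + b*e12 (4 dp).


Same-plane rotors commute and their half-angles add:
R1*R2 = cos(a1 + a2) + sin(a1 + a2)*e12.
a1 + a2 = 11 + 16 = 27 deg
cos(27 deg) = 0.8910
sin(27 deg) = 0.4540
R1*R2 = 0.8910 + 0.4540*e12


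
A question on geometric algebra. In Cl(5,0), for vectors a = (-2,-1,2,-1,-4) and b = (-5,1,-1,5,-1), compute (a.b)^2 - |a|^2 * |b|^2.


a . b = (-2)*(-5) + (-1)*1 + 2*(-1) + (-1)*5 + (-4)*(-1)
= 10 + (-1) + (-2) + (-5) + 4 = 6
|a|^2 = (-2)^2 + (-1)^2 + 2^2 + (-1)^2 + (-4)^2 = 26
|b|^2 = (-5)^2 + 1^2 + (-1)^2 + 5^2 + (-1)^2 = 53
(a.b)^2 = 6^2 = 36
|a|^2 * |b|^2 = 26 * 53 = 1378
Result = 36 - 1378 = -1342


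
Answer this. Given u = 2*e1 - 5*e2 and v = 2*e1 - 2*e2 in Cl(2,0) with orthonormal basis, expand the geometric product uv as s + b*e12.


Expand: (2*e1 - 5*e2)(2*e1 - 2*e2)
= 2*2*e1e1 + 2*(-2)*e1e2 + (-5)*2*e2e1 + (-5)*(-2)*e2e2
Using e1^2 = e2^2 = 1, e2e1 = -e1e2:
Scalar part s = 2*2 + (-5)*(-2) = 4 + 10 = 14
Bivector part b = 2*(-2) - (-5)*2 = -4 - (-10) = 6
uv = 14 + 6*e12


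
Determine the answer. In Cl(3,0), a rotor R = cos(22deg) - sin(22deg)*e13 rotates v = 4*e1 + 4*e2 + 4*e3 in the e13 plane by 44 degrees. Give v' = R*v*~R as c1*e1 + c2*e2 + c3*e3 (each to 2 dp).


Rotor R = cos(22deg) - sin(22deg)*e13
Rotation angle theta = 2 * 22 = 44 degrees in the e13 plane (e1 -> e3).
The component perpendicular to the plane (e2) is invariant: v'_2 = v2 = 4.00
cos(44deg) = 0.7193, sin(44deg) = 0.6947
v'_1 = v1*cos(theta) - v3*sin(theta) = 4*0.7193 - 4*0.6947 = 0.10
v'_3 = v1*sin(theta) + v3*cos(theta) = 4*0.6947 + 4*0.7193 = 5.66
v' = 0.10*e1 + 4.00*e2 + 5.66*e3


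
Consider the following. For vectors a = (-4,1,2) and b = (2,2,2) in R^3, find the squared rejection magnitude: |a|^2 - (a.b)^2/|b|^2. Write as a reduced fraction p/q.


|a|^2 = (-4)^2 + 1^2 + 2^2 = 21
|b|^2 = 2^2 + 2^2 + 2^2 = 12
a . b = (-4)*2 + 1*2 + 2*2 = -2
(a.b)^2 = (-2)^2 = 4
|rej|^2 = 21 - 4/12
= (252 - 4)/12
= 248/12
In lowest terms: 62/3


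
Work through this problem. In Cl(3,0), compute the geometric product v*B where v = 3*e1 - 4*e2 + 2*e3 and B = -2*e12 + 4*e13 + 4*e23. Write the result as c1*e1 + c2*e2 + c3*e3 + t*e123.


vB has grade-1 (vector) and grade-3 (trivector) parts: vB = (v _| B) + (v ^ B).
Vector part <vB>_1:
  e1: -v2*b12 - v3*b13 = -(-4)*(-2) - (2)*(4) = -16
  e2: v1*b12 - v3*b23 = (3)*(-2) - (2)*(4) = -14
  e3: v1*b13 + v2*b23 = (3)*(4) + (-4)*(4) = -4
Trivector part <vB>_3:
  e123: v1*b23 - v2*b13 + v3*b12 = (3)*(4) - (-4)*(4) + (2)*(-2) = 24
vB = -16*e1 - 14*e2 - 4*e3 + 24*e123


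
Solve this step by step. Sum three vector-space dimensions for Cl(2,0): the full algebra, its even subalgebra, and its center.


n = 2 + 0 = 2
Total dim = 2^2 = 4
Even subalgebra dim = 2^1 = 2
n is even, so center dim = 1
Sum = 4 + 2 + 1 = 7


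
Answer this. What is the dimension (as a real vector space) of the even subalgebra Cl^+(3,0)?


Even subalgebra dimension = 2^(n-1)
n = 3 + 0 = 3
2^(3 - 1) = 2^2 = 4
Verification: sum of C(3,k) for even k = 1 + 3 = 4
Result = 4


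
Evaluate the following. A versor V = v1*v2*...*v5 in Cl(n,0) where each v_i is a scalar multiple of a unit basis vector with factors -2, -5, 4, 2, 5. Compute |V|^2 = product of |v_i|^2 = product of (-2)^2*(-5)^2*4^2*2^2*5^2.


Each vector v_i has |v_i|^2 = s_i^2
Squared scales: (-2)^2 = 4, (-5)^2 = 25, 4^2 = 16, 2^2 = 4, 5^2 = 25
|V|^2 = 4 * 25 * 16 * 4 * 25
= 160000


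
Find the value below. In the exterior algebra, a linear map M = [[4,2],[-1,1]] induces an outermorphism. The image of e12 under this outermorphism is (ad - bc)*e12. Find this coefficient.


The outermorphism of a linear map f sends e1^e2 to f(e1)^f(e2).
f(e1) = 4*e1 - 1*e2
f(e2) = 2*e1 + 1*e2
f(e1) ^ f(e2) = (4*e1 - 1*e2) ^ (2*e1 + 1*e2)
= 4*1*e12 + (-1)*2*e21
= (4 - (-2))*e12
= 6*e12
Coefficient = 6


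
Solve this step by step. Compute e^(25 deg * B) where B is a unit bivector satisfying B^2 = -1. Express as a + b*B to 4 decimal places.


For a unit bivector B with B^2 = -1, the exponential series gives
e^(theta*B) = cos(theta) + sin(theta)*B (the GA analogue of Euler's formula).
theta = 25 degrees = 0.436332 rad
cos(25 deg) = 0.9063
sin(25 deg) = 0.4226
exp(theta*B) = 0.9063 + 0.4226*B


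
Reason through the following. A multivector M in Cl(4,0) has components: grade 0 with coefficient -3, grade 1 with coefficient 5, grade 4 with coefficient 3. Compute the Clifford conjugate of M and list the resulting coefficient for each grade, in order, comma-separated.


Clifford conjugate sign for grade k: (-1)^(k(k+1)/2)
Grade 0: (-1)^(0*1/2) = (-1)^0 = 1, coeff -3 -> -3
Grade 1: (-1)^(1*2/2) = (-1)^1 = -1, coeff 5 -> -5
Grade 4: (-1)^(4*5/2) = (-1)^10 = 1, coeff 3 -> 3
Conjugated coefficients: -3, -5, 3


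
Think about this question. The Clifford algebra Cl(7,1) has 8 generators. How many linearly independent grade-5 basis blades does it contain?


Number of grade-k basis blades in Cl(p,q) with n = p + q is C(n, k).
n = 7 + 1 = 8
C(8, 5) = 8! / (5! * 3!)
= 40320 / (120 * 6)
= 56


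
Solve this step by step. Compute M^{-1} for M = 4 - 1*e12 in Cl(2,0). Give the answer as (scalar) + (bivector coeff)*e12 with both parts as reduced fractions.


M = 4 - 1*e12, where e12^2 = -1.
Since M commutes with its reverse ~M = a - b*e12, M * ~M = a^2 - b^2*e12^2 = a^2 + b^2.
So M^{-1} = ~M / (a^2 + b^2) = (a - b*e12)/(a^2 + b^2).
a^2 + b^2 = 16 + 1 = 17
Scalar part = 4/17 = 4/17
Bivector coeff = 1/17 = 1/17
M^{-1} = 4/17 + 1/17*e12


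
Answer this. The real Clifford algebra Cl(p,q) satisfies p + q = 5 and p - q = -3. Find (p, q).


We need p + q = 5 and p - q = -3.
Adding: 2p = 5 + (-3) = 2, so p = 1.
Then q = 5 - 1 = 4.
(p, q) = (1, 4)


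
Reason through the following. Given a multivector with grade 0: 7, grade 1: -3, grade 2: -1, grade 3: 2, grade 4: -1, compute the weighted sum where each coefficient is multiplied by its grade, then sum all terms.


Grade-weighted sum = sum of grade_k * coefficient_k
0*7 = 0
1*(-3) = -3
2*(-1) = -2
3*2 = 6
4*(-1) = -4
Total = 0 + (-3) + (-2) + 6 + (-4) = -3


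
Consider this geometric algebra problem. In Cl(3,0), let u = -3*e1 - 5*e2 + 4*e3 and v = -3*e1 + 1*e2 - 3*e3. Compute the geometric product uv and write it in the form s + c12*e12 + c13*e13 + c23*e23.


In Cl(3,0): e_i^2 = 1, e_ie_j = -e_je_i for i != j.
Scalar part = u . v = (-3)*(-3) + (-5)*1 + 4*(-3)
= 9 + (-5) + (-12) = -8
e12 coeff = (-3)*1 - (-5)*(-3) = -3 - 15 = -18
e13 coeff = (-3)*(-3) - 4*(-3) = 9 - (-12) = 21
e23 coeff = (-5)*(-3) - 4*1 = 15 - 4 = 11
uv = -8 - 18*e12 + 21*e13 + 11*e23


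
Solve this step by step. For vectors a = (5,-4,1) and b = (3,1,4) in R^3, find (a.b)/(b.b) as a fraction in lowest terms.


Projection coefficient = (a . b) / (b . b)
a . b = 5*3 + (-4)*1 + 1*4
= 15 + (-4) + 4 = 15
b . b = 3^2 + 1^2 + 4^2
= 9 + 1 + 16 = 26
Coefficient = 15/26
In lowest terms: 15/26


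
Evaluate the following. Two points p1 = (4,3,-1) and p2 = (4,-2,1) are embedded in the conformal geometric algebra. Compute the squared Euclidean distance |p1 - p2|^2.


p1 - p2 = (0, 5, -2)
|p1 - p2|^2 = 0^2 + 5^2 + (-2)^2
= 0 + 25 + 4
= 29


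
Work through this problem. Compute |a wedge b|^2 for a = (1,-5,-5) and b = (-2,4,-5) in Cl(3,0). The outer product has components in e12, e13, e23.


a wedge b = (a1*b2 - a2*b1)*e12 + (a1*b3 - a3*b1)*e13 + (a2*b3 - a3*b2)*e23
e12 coeff: 1*4 - (-5)*(-2) = 4 - 10 = -6
e13 coeff: 1*(-5) - (-5)*(-2) = -5 - 10 = -15
e23 coeff: (-5)*(-5) - (-5)*4 = 25 - (-20) = 45
|a wedge b|^2 = (-6)^2 + (-15)^2 + 45^2
= 36 + 225 + 2025
= 2286


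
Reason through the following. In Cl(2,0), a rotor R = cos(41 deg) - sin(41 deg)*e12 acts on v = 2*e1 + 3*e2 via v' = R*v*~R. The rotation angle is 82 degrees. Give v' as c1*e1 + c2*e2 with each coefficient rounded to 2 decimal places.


Rotor R = cos(41deg) - sin(41deg)*e12
Rotation angle theta = 2 * 41 = 82 degrees
v' = R*v*~R rotates v by theta.
cos(82deg) = 0.1392, sin(82deg) = 0.9903
v'_1 = 2*cos(82deg) - 3*sin(82deg)
= 2*0.1392 - 3*0.9903
= -2.69
v'_2 = 2*sin(82deg) + 3*cos(82deg)
= 2*0.9903 + 3*0.1392
= 2.40
v' = -2.69*e1 + 2.40*e2


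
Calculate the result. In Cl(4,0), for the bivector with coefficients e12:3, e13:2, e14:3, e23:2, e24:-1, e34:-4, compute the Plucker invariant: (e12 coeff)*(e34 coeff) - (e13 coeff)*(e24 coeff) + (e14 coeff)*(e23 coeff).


Plucker relation: af - be + cd
a*f = 3*(-4) = -12
b*e = 2*(-1) = -2
c*d = 3*2 = 6
af - be + cd = -12 - (-2) + 6
= -4


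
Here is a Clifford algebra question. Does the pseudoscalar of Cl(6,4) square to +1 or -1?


The pseudoscalar I = e1...e_n (product of all n generators) of Cl(p,q) satisfies I^2 = (-1)^(q + n(n-1)/2).
p = 6, q = 4, n = p + q = 10
n(n-1)/2 = 10 * 9 / 2 = 45
Exponent = q + n(n-1)/2 = 4 + 45 = 49
I^2 = (-1)^49 = -1


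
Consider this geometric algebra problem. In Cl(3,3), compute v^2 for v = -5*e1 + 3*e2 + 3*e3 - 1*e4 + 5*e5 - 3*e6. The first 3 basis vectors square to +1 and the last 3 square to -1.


v^2 = sum of c_i^2 * e_i^2
Positive signature terms (e_i^2 = +1): (-5)^2 + 3^2 + 3^2 = 43
Negative signature terms (e_j^2 = -1): (-1)^2 + 5^2 + (-3)^2 = 35
v^2 = 43 - 35 = 8


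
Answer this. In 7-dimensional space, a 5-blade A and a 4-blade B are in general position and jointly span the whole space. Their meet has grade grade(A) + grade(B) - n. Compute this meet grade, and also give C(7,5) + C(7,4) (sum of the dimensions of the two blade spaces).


Meet grade = grade(A) + grade(B) - n
= 5 + 4 - 7 = 2
C(7,5) = 21
C(7,4) = 35
dim_A + dim_B = 21 + 35 = 56


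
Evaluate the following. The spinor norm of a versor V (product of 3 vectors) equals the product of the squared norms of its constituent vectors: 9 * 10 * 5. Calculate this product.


Spinor norm N(V) = |v1|^2 * |v2|^2 * ... * |v3|^2
= 9 * 10 * 5
Running product: 9, 90, 450
N(V) = 450


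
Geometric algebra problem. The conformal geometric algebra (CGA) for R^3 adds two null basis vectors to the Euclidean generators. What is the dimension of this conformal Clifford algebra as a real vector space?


The conformal model of R^3 uses Cl(4,1): the 3 Euclidean generators plus two extra orthogonal generators e+ (e+^2 = +1) and e- (e-^2 = -1), from which the null vectors e0, einf are built.
Number of generators m = 3 + 2 = 5.
dim Cl(p,q) = 2^m = 2^5 = 32


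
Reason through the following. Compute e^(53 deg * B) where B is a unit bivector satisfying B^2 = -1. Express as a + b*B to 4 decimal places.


For a unit bivector B with B^2 = -1, the exponential series gives
e^(theta*B) = cos(theta) + sin(theta)*B (the GA analogue of Euler's formula).
theta = 53 degrees = 0.925025 rad
cos(53 deg) = 0.6018
sin(53 deg) = 0.7986
exp(theta*B) = 0.6018 + 0.7986*B


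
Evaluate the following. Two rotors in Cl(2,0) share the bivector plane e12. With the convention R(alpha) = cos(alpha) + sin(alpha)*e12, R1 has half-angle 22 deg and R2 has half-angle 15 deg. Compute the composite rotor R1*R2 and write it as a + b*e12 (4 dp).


Same-plane rotors commute and their half-angles add:
R1*R2 = cos(a1 + a2) + sin(a1 + a2)*e12.
a1 + a2 = 22 + 15 = 37 deg
cos(37 deg) = 0.7986
sin(37 deg) = 0.6018
R1*R2 = 0.7986 + 0.6018*e12


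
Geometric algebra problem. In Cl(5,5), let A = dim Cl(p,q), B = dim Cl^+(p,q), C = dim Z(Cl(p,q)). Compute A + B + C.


n = 5 + 5 = 10
Total dim = 2^10 = 1024
Even subalgebra dim = 2^9 = 512
n is even, so center dim = 1
Sum = 1024 + 512 + 1 = 1537


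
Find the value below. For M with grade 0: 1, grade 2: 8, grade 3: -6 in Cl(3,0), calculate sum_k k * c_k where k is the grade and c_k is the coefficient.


Grade-weighted sum = sum of grade_k * coefficient_k
0*1 = 0
2*8 = 16
3*(-6) = -18
Total = 0 + 16 + (-18) = -2


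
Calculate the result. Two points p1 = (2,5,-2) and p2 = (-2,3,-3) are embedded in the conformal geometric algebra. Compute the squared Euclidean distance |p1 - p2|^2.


p1 - p2 = (4, 2, 1)
|p1 - p2|^2 = 4^2 + 2^2 + 1^2
= 16 + 4 + 1
= 21


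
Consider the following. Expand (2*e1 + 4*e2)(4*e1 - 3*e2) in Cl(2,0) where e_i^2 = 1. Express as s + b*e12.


Expand: (2*e1 + 4*e2)(4*e1 - 3*e2)
= 2*4*e1e1 + 2*(-3)*e1e2 + 4*4*e2e1 + 4*(-3)*e2e2
Using e1^2 = e2^2 = 1, e2e1 = -e1e2:
Scalar part s = 2*4 + 4*(-3) = 8 + (-12) = -4
Bivector part b = 2*(-3) - 4*4 = -6 - 16 = -22
uv = -4 - 22*e12


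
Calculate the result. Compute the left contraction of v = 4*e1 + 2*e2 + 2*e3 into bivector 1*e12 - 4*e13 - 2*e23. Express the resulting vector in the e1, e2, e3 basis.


Left contraction v _| B = <vB>_1 (grade-1 part of the geometric product vB).
Using e1_|e12 = e2, e2_|e12 = -e1, e1_|e13 = e3, e3_|e13 = -e1, e2_|e23 = e3, e3_|e23 = -e2:
e1 coeff: -v2*b12 - v3*b13 = -(2)*(1) - (2)*(-4) = 6
e2 coeff: v1*b12 - v3*b23 = (4)*(1) - (2)*(-2) = 8
e3 coeff: v1*b13 + v2*b23 = (4)*(-4) + (2)*(-2) = -20
v _| B = 6*e1 + 8*e2 - 20*e3


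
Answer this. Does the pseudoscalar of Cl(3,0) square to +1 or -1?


The pseudoscalar I = e1...e_n (product of all n generators) of Cl(p,q) satisfies I^2 = (-1)^(q + n(n-1)/2).
p = 3, q = 0, n = p + q = 3
n(n-1)/2 = 3 * 2 / 2 = 3
Exponent = q + n(n-1)/2 = 0 + 3 = 3
I^2 = (-1)^3 = -1


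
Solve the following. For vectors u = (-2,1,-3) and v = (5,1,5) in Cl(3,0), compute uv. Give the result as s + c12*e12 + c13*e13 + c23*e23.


In Cl(3,0): e_i^2 = 1, e_ie_j = -e_je_i for i != j.
Scalar part = u . v = (-2)*5 + 1*1 + (-3)*5
= -10 + 1 + (-15) = -24
e12 coeff = (-2)*1 - 1*5 = -2 - 5 = -7
e13 coeff = (-2)*5 - (-3)*5 = -10 - (-15) = 5
e23 coeff = 1*5 - (-3)*1 = 5 - (-3) = 8
uv = -24 - 7*e12 + 5*e13 + 8*e23


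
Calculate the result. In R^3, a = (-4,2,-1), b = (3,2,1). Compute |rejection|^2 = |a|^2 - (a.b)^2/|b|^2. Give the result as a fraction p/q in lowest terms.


|a|^2 = (-4)^2 + 2^2 + (-1)^2 = 21
|b|^2 = 3^2 + 2^2 + 1^2 = 14
a . b = (-4)*3 + 2*2 + (-1)*1 = -9
(a.b)^2 = (-9)^2 = 81
|rej|^2 = 21 - 81/14
= (294 - 81)/14
= 213/14
In lowest terms: 213/14


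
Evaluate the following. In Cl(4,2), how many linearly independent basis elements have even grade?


Even subalgebra dimension = 2^(n-1)
n = 4 + 2 = 6
2^(6 - 1) = 2^5 = 32
Verification: sum of C(6,k) for even k = 1 + 15 + 15 + 1 = 32
Result = 32


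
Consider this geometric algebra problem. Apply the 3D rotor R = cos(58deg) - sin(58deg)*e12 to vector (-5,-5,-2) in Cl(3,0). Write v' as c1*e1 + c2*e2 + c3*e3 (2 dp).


Rotor R = cos(58deg) - sin(58deg)*e12
Rotation angle theta = 2 * 58 = 116 degrees in the e12 plane (e1 -> e2).
The component perpendicular to the plane (e3) is invariant: v'_3 = v3 = -2.00
cos(116deg) = -0.4384, sin(116deg) = 0.8988
v'_1 = v1*cos(theta) - v2*sin(theta) = -5*(-0.4384) - (-5)*0.8988 = 6.69
v'_2 = v1*sin(theta) + v2*cos(theta) = -5*0.8988 + (-5)*(-0.4384) = -2.30
v' = 6.69*e1 - 2.30*e2 - 2.00*e3


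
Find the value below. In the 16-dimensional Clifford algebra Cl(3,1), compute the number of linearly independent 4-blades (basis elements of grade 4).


Number of grade-k basis blades in Cl(p,q) with n = p + q is C(n, k).
n = 3 + 1 = 4
C(4, 4) = 4! / (4! * 0!)
= 24 / (24 * 1)
= 1


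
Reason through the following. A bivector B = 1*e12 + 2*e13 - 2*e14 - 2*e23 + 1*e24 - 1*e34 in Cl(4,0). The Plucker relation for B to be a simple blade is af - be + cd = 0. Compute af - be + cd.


Plucker relation: af - be + cd
a*f = 1*(-1) = -1
b*e = 2*1 = 2
c*d = (-2)*(-2) = 4
af - be + cd = -1 - 2 + 4
= 1


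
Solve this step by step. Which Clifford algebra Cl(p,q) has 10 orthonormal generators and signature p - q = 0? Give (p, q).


We need p + q = 10 and p - q = 0.
Adding: 2p = 10 + 0 = 10, so p = 5.
Then q = 10 - 5 = 5.
(p, q) = (5, 5)


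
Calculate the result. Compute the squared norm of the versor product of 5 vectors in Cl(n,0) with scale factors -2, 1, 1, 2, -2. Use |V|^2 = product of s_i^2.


Each vector v_i has |v_i|^2 = s_i^2
Squared scales: (-2)^2 = 4, 1^2 = 1, 1^2 = 1, 2^2 = 4, (-2)^2 = 4
|V|^2 = 4 * 1 * 1 * 4 * 4
= 64


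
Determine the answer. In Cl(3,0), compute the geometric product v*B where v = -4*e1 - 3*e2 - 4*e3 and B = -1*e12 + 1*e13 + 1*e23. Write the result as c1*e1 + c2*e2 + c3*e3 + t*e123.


vB has grade-1 (vector) and grade-3 (trivector) parts: vB = (v _| B) + (v ^ B).
Vector part <vB>_1:
  e1: -v2*b12 - v3*b13 = -(-3)*(-1) - (-4)*(1) = 1
  e2: v1*b12 - v3*b23 = (-4)*(-1) - (-4)*(1) = 8
  e3: v1*b13 + v2*b23 = (-4)*(1) + (-3)*(1) = -7
Trivector part <vB>_3:
  e123: v1*b23 - v2*b13 + v3*b12 = (-4)*(1) - (-3)*(1) + (-4)*(-1) = 3
vB = 1*e1 + 8*e2 - 7*e3 + 3*e123


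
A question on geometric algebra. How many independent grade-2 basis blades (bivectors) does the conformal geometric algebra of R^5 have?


The conformal model of R^5 uses Cl(6,1) with m = 5 + 2 = 7 generators.
Number of grade-2 blades = C(m, 2) = C(7, 2)
= 7*6/2 = 21


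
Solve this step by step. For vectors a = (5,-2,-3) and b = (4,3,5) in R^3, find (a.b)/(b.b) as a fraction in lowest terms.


Projection coefficient = (a . b) / (b . b)
a . b = 5*4 + (-2)*3 + (-3)*5
= 20 + (-6) + (-15) = -1
b . b = 4^2 + 3^2 + 5^2
= 16 + 9 + 25 = 50
Coefficient = -1/50
In lowest terms: -1/50


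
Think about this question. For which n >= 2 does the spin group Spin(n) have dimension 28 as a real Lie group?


dim Spin(n) = dim so(n) = n(n-1)/2.
Solve n(n-1)/2 = 28, i.e. n^2 - n - 56 = 0.
Discriminant = 1 + 8*28 = 225
n = (1 + sqrt(225))/2 = (1 + 15)/2 = 8


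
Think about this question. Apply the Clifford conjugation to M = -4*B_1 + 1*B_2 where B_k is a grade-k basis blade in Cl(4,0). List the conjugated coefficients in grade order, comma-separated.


Clifford conjugate sign for grade k: (-1)^(k(k+1)/2)
Grade 1: (-1)^(1*2/2) = (-1)^1 = -1, coeff -4 -> 4
Grade 2: (-1)^(2*3/2) = (-1)^3 = -1, coeff 1 -> -1
Conjugated coefficients: 4, -1


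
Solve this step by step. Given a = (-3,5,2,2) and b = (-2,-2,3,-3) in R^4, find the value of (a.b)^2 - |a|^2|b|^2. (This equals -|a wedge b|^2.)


a . b = (-3)*(-2) + 5*(-2) + 2*3 + 2*(-3)
= 6 + (-10) + 6 + (-6) = -4
|a|^2 = (-3)^2 + 5^2 + 2^2 + 2^2 = 42
|b|^2 = (-2)^2 + (-2)^2 + 3^2 + (-3)^2 = 26
(a.b)^2 = (-4)^2 = 16
|a|^2 * |b|^2 = 42 * 26 = 1092
Result = 16 - 1092 = -1076


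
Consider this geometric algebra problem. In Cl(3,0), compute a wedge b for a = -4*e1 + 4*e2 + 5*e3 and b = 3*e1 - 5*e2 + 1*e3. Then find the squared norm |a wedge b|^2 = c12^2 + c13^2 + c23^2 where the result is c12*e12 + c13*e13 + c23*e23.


a wedge b = (a1*b2 - a2*b1)*e12 + (a1*b3 - a3*b1)*e13 + (a2*b3 - a3*b2)*e23
e12 coeff: (-4)*(-5) - 4*3 = 20 - 12 = 8
e13 coeff: (-4)*1 - 5*3 = -4 - 15 = -19
e23 coeff: 4*1 - 5*(-5) = 4 - (-25) = 29
|a wedge b|^2 = 8^2 + (-19)^2 + 29^2
= 64 + 361 + 841
= 1266


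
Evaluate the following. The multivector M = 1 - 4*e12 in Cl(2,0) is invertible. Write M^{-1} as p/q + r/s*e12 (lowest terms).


M = 1 - 4*e12, where e12^2 = -1.
Since M commutes with its reverse ~M = a - b*e12, M * ~M = a^2 - b^2*e12^2 = a^2 + b^2.
So M^{-1} = ~M / (a^2 + b^2) = (a - b*e12)/(a^2 + b^2).
a^2 + b^2 = 1 + 16 = 17
Scalar part = 1/17 = 1/17
Bivector coeff = 4/17 = 4/17
M^{-1} = 1/17 + 4/17*e12


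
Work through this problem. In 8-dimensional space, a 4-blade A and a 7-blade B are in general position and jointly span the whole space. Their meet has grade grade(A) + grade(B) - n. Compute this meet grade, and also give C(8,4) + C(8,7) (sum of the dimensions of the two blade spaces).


Meet grade = grade(A) + grade(B) - n
= 4 + 7 - 8 = 3
C(8,4) = 70
C(8,7) = 8
dim_A + dim_B = 70 + 8 = 78


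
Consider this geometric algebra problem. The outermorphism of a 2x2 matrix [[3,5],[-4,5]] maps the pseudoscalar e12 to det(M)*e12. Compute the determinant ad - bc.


The outermorphism of a linear map f sends e1^e2 to f(e1)^f(e2).
f(e1) = 3*e1 - 4*e2
f(e2) = 5*e1 + 5*e2
f(e1) ^ f(e2) = (3*e1 - 4*e2) ^ (5*e1 + 5*e2)
= 3*5*e12 + (-4)*5*e21
= (15 - (-20))*e12
= 35*e12
Coefficient = 35


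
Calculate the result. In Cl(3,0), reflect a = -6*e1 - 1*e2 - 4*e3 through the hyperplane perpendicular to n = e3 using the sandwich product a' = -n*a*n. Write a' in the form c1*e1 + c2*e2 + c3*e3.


Reflection formula: a' = -n*a*n, with n = e3 (unit vector, n^2 = 1).
For reflection through hyperplane perp to e3:
The component along e3 flips sign, others stay.
a = (-6, -1, -4)
a' = (-6, -1, 4)
a' = -6*e1 - 1*e2 + 4*e3


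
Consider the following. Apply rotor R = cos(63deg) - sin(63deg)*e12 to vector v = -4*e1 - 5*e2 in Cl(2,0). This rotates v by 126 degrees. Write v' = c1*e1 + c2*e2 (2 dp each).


Rotor R = cos(63deg) - sin(63deg)*e12
Rotation angle theta = 2 * 63 = 126 degrees
v' = R*v*~R rotates v by theta.
cos(126deg) = -0.5878, sin(126deg) = 0.8090
v'_1 = -4*cos(126deg) - (-5)*sin(126deg)
= -4*(-0.5878) - (-5)*0.8090
= 6.40
v'_2 = -4*sin(126deg) + (-5)*cos(126deg)
= -4*0.8090 + (-5)*(-0.5878)
= -0.30
v' = 6.40*e1 - 0.30*e2


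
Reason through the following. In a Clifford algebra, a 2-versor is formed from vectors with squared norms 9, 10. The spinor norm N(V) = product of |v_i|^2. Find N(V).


Spinor norm N(V) = |v1|^2 * |v2|^2 * ... * |v2|^2
= 9 * 10
Running product: 9, 90
N(V) = 90


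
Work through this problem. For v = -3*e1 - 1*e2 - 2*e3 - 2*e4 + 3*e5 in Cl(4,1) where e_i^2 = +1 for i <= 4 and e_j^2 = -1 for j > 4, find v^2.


v^2 = sum of c_i^2 * e_i^2
Positive signature terms (e_i^2 = +1): (-3)^2 + (-1)^2 + (-2)^2 + (-2)^2 = 18
Negative signature terms (e_j^2 = -1): 3^2 = 9
v^2 = 18 - 9 = 9


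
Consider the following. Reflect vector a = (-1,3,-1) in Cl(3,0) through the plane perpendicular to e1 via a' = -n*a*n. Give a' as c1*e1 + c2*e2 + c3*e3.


Reflection formula: a' = -n*a*n, with n = e1 (unit vector, n^2 = 1).
For reflection through hyperplane perp to e1:
The component along e1 flips sign, others stay.
a = (-1, 3, -1)
a' = (1, 3, -1)
a' = 1*e1 + 3*e2 - 1*e3


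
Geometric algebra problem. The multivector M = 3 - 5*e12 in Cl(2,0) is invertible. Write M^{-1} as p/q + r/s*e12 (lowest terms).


M = 3 - 5*e12, where e12^2 = -1.
Since M commutes with its reverse ~M = a - b*e12, M * ~M = a^2 - b^2*e12^2 = a^2 + b^2.
So M^{-1} = ~M / (a^2 + b^2) = (a - b*e12)/(a^2 + b^2).
a^2 + b^2 = 9 + 25 = 34
Scalar part = 3/34 = 3/34
Bivector coeff = 5/34 = 5/34
M^{-1} = 3/34 + 5/34*e12


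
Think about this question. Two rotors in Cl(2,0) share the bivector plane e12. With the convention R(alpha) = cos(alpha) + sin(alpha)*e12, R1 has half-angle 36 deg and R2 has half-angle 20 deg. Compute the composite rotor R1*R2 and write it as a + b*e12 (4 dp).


Same-plane rotors commute and their half-angles add:
R1*R2 = cos(a1 + a2) + sin(a1 + a2)*e12.
a1 + a2 = 36 + 20 = 56 deg
cos(56 deg) = 0.5592
sin(56 deg) = 0.8290
R1*R2 = 0.5592 + 0.8290*e12
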